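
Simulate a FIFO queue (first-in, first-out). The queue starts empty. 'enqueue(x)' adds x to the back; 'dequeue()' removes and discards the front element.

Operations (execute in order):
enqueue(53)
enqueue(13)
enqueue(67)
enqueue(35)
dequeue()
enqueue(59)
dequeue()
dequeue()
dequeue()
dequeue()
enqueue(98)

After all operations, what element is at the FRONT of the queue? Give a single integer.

Answer: 98

Derivation:
enqueue(53): queue = [53]
enqueue(13): queue = [53, 13]
enqueue(67): queue = [53, 13, 67]
enqueue(35): queue = [53, 13, 67, 35]
dequeue(): queue = [13, 67, 35]
enqueue(59): queue = [13, 67, 35, 59]
dequeue(): queue = [67, 35, 59]
dequeue(): queue = [35, 59]
dequeue(): queue = [59]
dequeue(): queue = []
enqueue(98): queue = [98]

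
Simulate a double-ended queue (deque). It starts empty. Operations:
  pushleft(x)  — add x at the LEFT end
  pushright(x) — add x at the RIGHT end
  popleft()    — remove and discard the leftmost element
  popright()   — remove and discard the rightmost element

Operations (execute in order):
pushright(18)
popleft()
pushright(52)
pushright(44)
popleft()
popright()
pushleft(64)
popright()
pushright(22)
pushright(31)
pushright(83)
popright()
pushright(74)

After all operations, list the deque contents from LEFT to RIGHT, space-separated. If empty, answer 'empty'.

Answer: 22 31 74

Derivation:
pushright(18): [18]
popleft(): []
pushright(52): [52]
pushright(44): [52, 44]
popleft(): [44]
popright(): []
pushleft(64): [64]
popright(): []
pushright(22): [22]
pushright(31): [22, 31]
pushright(83): [22, 31, 83]
popright(): [22, 31]
pushright(74): [22, 31, 74]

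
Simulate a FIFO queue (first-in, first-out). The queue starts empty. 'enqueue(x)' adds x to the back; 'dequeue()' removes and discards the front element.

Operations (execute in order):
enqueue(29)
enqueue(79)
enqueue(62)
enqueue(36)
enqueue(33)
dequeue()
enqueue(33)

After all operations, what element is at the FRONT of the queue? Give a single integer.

Answer: 79

Derivation:
enqueue(29): queue = [29]
enqueue(79): queue = [29, 79]
enqueue(62): queue = [29, 79, 62]
enqueue(36): queue = [29, 79, 62, 36]
enqueue(33): queue = [29, 79, 62, 36, 33]
dequeue(): queue = [79, 62, 36, 33]
enqueue(33): queue = [79, 62, 36, 33, 33]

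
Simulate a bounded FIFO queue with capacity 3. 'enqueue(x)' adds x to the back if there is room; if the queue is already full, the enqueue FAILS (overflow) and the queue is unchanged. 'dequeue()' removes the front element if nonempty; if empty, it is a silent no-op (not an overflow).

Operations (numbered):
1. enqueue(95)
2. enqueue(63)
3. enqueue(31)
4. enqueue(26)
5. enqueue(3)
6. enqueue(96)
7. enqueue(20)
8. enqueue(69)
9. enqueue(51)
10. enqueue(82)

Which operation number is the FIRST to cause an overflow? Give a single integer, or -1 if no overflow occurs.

1. enqueue(95): size=1
2. enqueue(63): size=2
3. enqueue(31): size=3
4. enqueue(26): size=3=cap → OVERFLOW (fail)
5. enqueue(3): size=3=cap → OVERFLOW (fail)
6. enqueue(96): size=3=cap → OVERFLOW (fail)
7. enqueue(20): size=3=cap → OVERFLOW (fail)
8. enqueue(69): size=3=cap → OVERFLOW (fail)
9. enqueue(51): size=3=cap → OVERFLOW (fail)
10. enqueue(82): size=3=cap → OVERFLOW (fail)

Answer: 4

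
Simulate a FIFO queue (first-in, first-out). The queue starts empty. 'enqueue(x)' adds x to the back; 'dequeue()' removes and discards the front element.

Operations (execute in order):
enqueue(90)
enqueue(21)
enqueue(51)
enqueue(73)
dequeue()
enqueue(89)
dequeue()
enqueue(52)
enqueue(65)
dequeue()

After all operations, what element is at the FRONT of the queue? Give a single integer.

Answer: 73

Derivation:
enqueue(90): queue = [90]
enqueue(21): queue = [90, 21]
enqueue(51): queue = [90, 21, 51]
enqueue(73): queue = [90, 21, 51, 73]
dequeue(): queue = [21, 51, 73]
enqueue(89): queue = [21, 51, 73, 89]
dequeue(): queue = [51, 73, 89]
enqueue(52): queue = [51, 73, 89, 52]
enqueue(65): queue = [51, 73, 89, 52, 65]
dequeue(): queue = [73, 89, 52, 65]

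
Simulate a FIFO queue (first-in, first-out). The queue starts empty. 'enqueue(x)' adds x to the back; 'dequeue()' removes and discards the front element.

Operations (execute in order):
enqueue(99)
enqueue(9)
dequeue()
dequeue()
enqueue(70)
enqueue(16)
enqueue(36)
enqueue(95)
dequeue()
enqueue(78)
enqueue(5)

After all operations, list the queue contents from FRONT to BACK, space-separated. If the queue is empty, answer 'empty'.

Answer: 16 36 95 78 5

Derivation:
enqueue(99): [99]
enqueue(9): [99, 9]
dequeue(): [9]
dequeue(): []
enqueue(70): [70]
enqueue(16): [70, 16]
enqueue(36): [70, 16, 36]
enqueue(95): [70, 16, 36, 95]
dequeue(): [16, 36, 95]
enqueue(78): [16, 36, 95, 78]
enqueue(5): [16, 36, 95, 78, 5]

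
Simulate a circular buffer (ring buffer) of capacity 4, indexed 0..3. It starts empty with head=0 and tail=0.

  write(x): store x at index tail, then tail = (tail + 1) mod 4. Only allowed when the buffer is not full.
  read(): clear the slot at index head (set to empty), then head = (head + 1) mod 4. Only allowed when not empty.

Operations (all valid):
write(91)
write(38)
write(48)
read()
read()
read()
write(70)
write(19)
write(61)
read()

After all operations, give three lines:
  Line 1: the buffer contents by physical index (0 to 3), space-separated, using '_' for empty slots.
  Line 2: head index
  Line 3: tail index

Answer: 19 61 _ _
0
2

Derivation:
write(91): buf=[91 _ _ _], head=0, tail=1, size=1
write(38): buf=[91 38 _ _], head=0, tail=2, size=2
write(48): buf=[91 38 48 _], head=0, tail=3, size=3
read(): buf=[_ 38 48 _], head=1, tail=3, size=2
read(): buf=[_ _ 48 _], head=2, tail=3, size=1
read(): buf=[_ _ _ _], head=3, tail=3, size=0
write(70): buf=[_ _ _ 70], head=3, tail=0, size=1
write(19): buf=[19 _ _ 70], head=3, tail=1, size=2
write(61): buf=[19 61 _ 70], head=3, tail=2, size=3
read(): buf=[19 61 _ _], head=0, tail=2, size=2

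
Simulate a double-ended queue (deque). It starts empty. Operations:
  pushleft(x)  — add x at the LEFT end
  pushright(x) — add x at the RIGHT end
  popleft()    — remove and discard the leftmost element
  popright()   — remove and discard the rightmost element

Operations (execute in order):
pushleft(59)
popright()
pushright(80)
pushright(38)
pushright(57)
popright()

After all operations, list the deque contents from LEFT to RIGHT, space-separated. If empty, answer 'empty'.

Answer: 80 38

Derivation:
pushleft(59): [59]
popright(): []
pushright(80): [80]
pushright(38): [80, 38]
pushright(57): [80, 38, 57]
popright(): [80, 38]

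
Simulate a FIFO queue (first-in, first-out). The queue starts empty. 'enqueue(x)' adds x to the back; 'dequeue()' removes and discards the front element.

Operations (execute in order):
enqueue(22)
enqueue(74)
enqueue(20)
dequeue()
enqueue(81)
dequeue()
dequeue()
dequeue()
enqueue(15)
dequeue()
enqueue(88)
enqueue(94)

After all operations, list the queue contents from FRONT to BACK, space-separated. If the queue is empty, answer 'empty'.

Answer: 88 94

Derivation:
enqueue(22): [22]
enqueue(74): [22, 74]
enqueue(20): [22, 74, 20]
dequeue(): [74, 20]
enqueue(81): [74, 20, 81]
dequeue(): [20, 81]
dequeue(): [81]
dequeue(): []
enqueue(15): [15]
dequeue(): []
enqueue(88): [88]
enqueue(94): [88, 94]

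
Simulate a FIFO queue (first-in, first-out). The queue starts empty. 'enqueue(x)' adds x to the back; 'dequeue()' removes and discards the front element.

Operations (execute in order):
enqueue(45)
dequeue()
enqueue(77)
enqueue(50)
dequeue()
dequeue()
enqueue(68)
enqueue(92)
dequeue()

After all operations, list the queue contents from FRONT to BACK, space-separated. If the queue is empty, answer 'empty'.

Answer: 92

Derivation:
enqueue(45): [45]
dequeue(): []
enqueue(77): [77]
enqueue(50): [77, 50]
dequeue(): [50]
dequeue(): []
enqueue(68): [68]
enqueue(92): [68, 92]
dequeue(): [92]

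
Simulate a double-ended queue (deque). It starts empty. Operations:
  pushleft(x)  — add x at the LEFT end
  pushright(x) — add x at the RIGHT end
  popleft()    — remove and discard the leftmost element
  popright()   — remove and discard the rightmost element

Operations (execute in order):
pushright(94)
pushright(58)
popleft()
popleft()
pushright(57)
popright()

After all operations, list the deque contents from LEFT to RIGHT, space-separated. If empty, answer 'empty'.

pushright(94): [94]
pushright(58): [94, 58]
popleft(): [58]
popleft(): []
pushright(57): [57]
popright(): []

Answer: empty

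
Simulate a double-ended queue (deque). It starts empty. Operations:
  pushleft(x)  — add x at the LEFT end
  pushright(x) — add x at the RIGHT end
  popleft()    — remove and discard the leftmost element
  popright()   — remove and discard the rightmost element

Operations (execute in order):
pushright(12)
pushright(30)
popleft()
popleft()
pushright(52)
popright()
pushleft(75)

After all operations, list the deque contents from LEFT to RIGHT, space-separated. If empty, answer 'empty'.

pushright(12): [12]
pushright(30): [12, 30]
popleft(): [30]
popleft(): []
pushright(52): [52]
popright(): []
pushleft(75): [75]

Answer: 75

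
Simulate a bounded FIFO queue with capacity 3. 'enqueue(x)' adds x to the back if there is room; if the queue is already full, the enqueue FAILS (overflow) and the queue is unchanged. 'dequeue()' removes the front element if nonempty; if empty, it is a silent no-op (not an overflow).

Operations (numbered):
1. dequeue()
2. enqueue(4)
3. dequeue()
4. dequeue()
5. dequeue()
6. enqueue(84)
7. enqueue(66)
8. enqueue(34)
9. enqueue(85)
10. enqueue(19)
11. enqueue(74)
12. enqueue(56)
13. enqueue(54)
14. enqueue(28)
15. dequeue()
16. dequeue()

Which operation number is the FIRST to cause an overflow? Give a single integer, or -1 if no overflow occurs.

1. dequeue(): empty, no-op, size=0
2. enqueue(4): size=1
3. dequeue(): size=0
4. dequeue(): empty, no-op, size=0
5. dequeue(): empty, no-op, size=0
6. enqueue(84): size=1
7. enqueue(66): size=2
8. enqueue(34): size=3
9. enqueue(85): size=3=cap → OVERFLOW (fail)
10. enqueue(19): size=3=cap → OVERFLOW (fail)
11. enqueue(74): size=3=cap → OVERFLOW (fail)
12. enqueue(56): size=3=cap → OVERFLOW (fail)
13. enqueue(54): size=3=cap → OVERFLOW (fail)
14. enqueue(28): size=3=cap → OVERFLOW (fail)
15. dequeue(): size=2
16. dequeue(): size=1

Answer: 9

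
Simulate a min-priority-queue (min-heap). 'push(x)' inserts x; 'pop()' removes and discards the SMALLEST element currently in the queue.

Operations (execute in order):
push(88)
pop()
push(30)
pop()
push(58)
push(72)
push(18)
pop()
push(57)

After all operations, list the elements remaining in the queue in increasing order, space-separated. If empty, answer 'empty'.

push(88): heap contents = [88]
pop() → 88: heap contents = []
push(30): heap contents = [30]
pop() → 30: heap contents = []
push(58): heap contents = [58]
push(72): heap contents = [58, 72]
push(18): heap contents = [18, 58, 72]
pop() → 18: heap contents = [58, 72]
push(57): heap contents = [57, 58, 72]

Answer: 57 58 72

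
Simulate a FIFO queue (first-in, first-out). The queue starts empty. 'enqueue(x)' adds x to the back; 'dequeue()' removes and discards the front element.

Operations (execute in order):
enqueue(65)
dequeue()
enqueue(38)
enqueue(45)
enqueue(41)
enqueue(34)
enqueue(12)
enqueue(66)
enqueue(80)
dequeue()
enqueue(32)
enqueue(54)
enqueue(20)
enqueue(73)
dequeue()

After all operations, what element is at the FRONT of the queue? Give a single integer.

Answer: 41

Derivation:
enqueue(65): queue = [65]
dequeue(): queue = []
enqueue(38): queue = [38]
enqueue(45): queue = [38, 45]
enqueue(41): queue = [38, 45, 41]
enqueue(34): queue = [38, 45, 41, 34]
enqueue(12): queue = [38, 45, 41, 34, 12]
enqueue(66): queue = [38, 45, 41, 34, 12, 66]
enqueue(80): queue = [38, 45, 41, 34, 12, 66, 80]
dequeue(): queue = [45, 41, 34, 12, 66, 80]
enqueue(32): queue = [45, 41, 34, 12, 66, 80, 32]
enqueue(54): queue = [45, 41, 34, 12, 66, 80, 32, 54]
enqueue(20): queue = [45, 41, 34, 12, 66, 80, 32, 54, 20]
enqueue(73): queue = [45, 41, 34, 12, 66, 80, 32, 54, 20, 73]
dequeue(): queue = [41, 34, 12, 66, 80, 32, 54, 20, 73]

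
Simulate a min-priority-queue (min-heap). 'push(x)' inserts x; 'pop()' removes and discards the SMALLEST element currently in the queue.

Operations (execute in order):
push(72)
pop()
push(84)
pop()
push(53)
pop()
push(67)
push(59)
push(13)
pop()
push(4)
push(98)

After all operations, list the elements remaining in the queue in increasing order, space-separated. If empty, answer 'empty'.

push(72): heap contents = [72]
pop() → 72: heap contents = []
push(84): heap contents = [84]
pop() → 84: heap contents = []
push(53): heap contents = [53]
pop() → 53: heap contents = []
push(67): heap contents = [67]
push(59): heap contents = [59, 67]
push(13): heap contents = [13, 59, 67]
pop() → 13: heap contents = [59, 67]
push(4): heap contents = [4, 59, 67]
push(98): heap contents = [4, 59, 67, 98]

Answer: 4 59 67 98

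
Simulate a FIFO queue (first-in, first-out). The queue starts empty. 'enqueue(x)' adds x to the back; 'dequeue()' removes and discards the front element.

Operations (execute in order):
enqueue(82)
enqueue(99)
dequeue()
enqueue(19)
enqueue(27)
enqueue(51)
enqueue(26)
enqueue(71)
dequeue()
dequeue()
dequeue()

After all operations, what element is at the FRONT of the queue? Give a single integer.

Answer: 51

Derivation:
enqueue(82): queue = [82]
enqueue(99): queue = [82, 99]
dequeue(): queue = [99]
enqueue(19): queue = [99, 19]
enqueue(27): queue = [99, 19, 27]
enqueue(51): queue = [99, 19, 27, 51]
enqueue(26): queue = [99, 19, 27, 51, 26]
enqueue(71): queue = [99, 19, 27, 51, 26, 71]
dequeue(): queue = [19, 27, 51, 26, 71]
dequeue(): queue = [27, 51, 26, 71]
dequeue(): queue = [51, 26, 71]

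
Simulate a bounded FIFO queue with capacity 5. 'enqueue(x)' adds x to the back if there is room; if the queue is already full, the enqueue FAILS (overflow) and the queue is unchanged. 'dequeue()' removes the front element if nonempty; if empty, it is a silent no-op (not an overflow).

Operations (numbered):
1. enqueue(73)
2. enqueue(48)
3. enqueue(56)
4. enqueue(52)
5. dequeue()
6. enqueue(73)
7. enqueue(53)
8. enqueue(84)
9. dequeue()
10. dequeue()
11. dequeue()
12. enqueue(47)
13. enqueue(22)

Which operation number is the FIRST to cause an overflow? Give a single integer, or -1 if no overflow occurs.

Answer: 8

Derivation:
1. enqueue(73): size=1
2. enqueue(48): size=2
3. enqueue(56): size=3
4. enqueue(52): size=4
5. dequeue(): size=3
6. enqueue(73): size=4
7. enqueue(53): size=5
8. enqueue(84): size=5=cap → OVERFLOW (fail)
9. dequeue(): size=4
10. dequeue(): size=3
11. dequeue(): size=2
12. enqueue(47): size=3
13. enqueue(22): size=4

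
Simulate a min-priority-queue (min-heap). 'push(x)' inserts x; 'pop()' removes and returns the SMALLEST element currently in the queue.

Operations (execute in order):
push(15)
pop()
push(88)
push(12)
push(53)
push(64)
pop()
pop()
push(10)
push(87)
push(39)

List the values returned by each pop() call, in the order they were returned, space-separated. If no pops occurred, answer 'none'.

Answer: 15 12 53

Derivation:
push(15): heap contents = [15]
pop() → 15: heap contents = []
push(88): heap contents = [88]
push(12): heap contents = [12, 88]
push(53): heap contents = [12, 53, 88]
push(64): heap contents = [12, 53, 64, 88]
pop() → 12: heap contents = [53, 64, 88]
pop() → 53: heap contents = [64, 88]
push(10): heap contents = [10, 64, 88]
push(87): heap contents = [10, 64, 87, 88]
push(39): heap contents = [10, 39, 64, 87, 88]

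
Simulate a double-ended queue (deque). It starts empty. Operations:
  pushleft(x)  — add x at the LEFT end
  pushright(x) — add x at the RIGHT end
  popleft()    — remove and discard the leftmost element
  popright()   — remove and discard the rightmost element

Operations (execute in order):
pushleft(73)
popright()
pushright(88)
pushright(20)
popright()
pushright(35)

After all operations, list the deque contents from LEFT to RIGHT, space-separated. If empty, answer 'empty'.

pushleft(73): [73]
popright(): []
pushright(88): [88]
pushright(20): [88, 20]
popright(): [88]
pushright(35): [88, 35]

Answer: 88 35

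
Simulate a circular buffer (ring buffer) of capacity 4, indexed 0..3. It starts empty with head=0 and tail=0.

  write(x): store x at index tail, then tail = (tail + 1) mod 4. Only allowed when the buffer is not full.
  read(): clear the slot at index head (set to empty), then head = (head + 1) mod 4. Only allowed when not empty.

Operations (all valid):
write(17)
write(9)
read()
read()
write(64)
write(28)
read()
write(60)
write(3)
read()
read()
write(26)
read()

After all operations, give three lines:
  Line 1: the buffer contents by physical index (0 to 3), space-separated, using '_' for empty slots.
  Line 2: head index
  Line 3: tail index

write(17): buf=[17 _ _ _], head=0, tail=1, size=1
write(9): buf=[17 9 _ _], head=0, tail=2, size=2
read(): buf=[_ 9 _ _], head=1, tail=2, size=1
read(): buf=[_ _ _ _], head=2, tail=2, size=0
write(64): buf=[_ _ 64 _], head=2, tail=3, size=1
write(28): buf=[_ _ 64 28], head=2, tail=0, size=2
read(): buf=[_ _ _ 28], head=3, tail=0, size=1
write(60): buf=[60 _ _ 28], head=3, tail=1, size=2
write(3): buf=[60 3 _ 28], head=3, tail=2, size=3
read(): buf=[60 3 _ _], head=0, tail=2, size=2
read(): buf=[_ 3 _ _], head=1, tail=2, size=1
write(26): buf=[_ 3 26 _], head=1, tail=3, size=2
read(): buf=[_ _ 26 _], head=2, tail=3, size=1

Answer: _ _ 26 _
2
3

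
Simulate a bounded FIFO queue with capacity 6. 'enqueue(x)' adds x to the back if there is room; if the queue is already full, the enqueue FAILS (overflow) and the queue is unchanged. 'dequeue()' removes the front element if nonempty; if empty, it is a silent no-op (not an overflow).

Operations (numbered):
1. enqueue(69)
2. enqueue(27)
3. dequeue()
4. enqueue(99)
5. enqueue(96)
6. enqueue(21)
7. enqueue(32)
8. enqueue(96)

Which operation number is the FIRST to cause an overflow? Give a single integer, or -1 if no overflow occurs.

1. enqueue(69): size=1
2. enqueue(27): size=2
3. dequeue(): size=1
4. enqueue(99): size=2
5. enqueue(96): size=3
6. enqueue(21): size=4
7. enqueue(32): size=5
8. enqueue(96): size=6

Answer: -1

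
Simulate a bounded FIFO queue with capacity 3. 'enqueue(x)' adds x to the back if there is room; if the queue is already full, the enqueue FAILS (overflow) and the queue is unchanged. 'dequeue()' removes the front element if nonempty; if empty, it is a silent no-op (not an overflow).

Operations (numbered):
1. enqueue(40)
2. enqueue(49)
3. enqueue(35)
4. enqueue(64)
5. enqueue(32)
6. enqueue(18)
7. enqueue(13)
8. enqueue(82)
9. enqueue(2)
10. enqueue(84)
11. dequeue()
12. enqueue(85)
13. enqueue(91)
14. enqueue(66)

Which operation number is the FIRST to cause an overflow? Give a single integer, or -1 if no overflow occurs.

1. enqueue(40): size=1
2. enqueue(49): size=2
3. enqueue(35): size=3
4. enqueue(64): size=3=cap → OVERFLOW (fail)
5. enqueue(32): size=3=cap → OVERFLOW (fail)
6. enqueue(18): size=3=cap → OVERFLOW (fail)
7. enqueue(13): size=3=cap → OVERFLOW (fail)
8. enqueue(82): size=3=cap → OVERFLOW (fail)
9. enqueue(2): size=3=cap → OVERFLOW (fail)
10. enqueue(84): size=3=cap → OVERFLOW (fail)
11. dequeue(): size=2
12. enqueue(85): size=3
13. enqueue(91): size=3=cap → OVERFLOW (fail)
14. enqueue(66): size=3=cap → OVERFLOW (fail)

Answer: 4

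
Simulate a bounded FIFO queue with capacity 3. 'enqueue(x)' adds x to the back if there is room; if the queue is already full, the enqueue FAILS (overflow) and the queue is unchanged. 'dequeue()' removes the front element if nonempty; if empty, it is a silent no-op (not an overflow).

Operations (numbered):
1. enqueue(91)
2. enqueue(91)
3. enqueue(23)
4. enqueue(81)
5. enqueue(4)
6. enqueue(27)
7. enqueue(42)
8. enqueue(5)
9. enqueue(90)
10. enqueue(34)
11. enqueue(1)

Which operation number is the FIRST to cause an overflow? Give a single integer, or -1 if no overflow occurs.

Answer: 4

Derivation:
1. enqueue(91): size=1
2. enqueue(91): size=2
3. enqueue(23): size=3
4. enqueue(81): size=3=cap → OVERFLOW (fail)
5. enqueue(4): size=3=cap → OVERFLOW (fail)
6. enqueue(27): size=3=cap → OVERFLOW (fail)
7. enqueue(42): size=3=cap → OVERFLOW (fail)
8. enqueue(5): size=3=cap → OVERFLOW (fail)
9. enqueue(90): size=3=cap → OVERFLOW (fail)
10. enqueue(34): size=3=cap → OVERFLOW (fail)
11. enqueue(1): size=3=cap → OVERFLOW (fail)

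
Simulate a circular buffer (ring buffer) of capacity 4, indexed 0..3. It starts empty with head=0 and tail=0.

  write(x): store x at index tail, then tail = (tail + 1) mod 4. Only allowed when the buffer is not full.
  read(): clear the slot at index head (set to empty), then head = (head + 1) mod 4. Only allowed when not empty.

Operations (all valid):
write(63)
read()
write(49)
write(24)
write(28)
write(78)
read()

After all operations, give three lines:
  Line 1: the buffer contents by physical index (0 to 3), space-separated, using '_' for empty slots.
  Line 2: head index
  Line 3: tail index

Answer: 78 _ 24 28
2
1

Derivation:
write(63): buf=[63 _ _ _], head=0, tail=1, size=1
read(): buf=[_ _ _ _], head=1, tail=1, size=0
write(49): buf=[_ 49 _ _], head=1, tail=2, size=1
write(24): buf=[_ 49 24 _], head=1, tail=3, size=2
write(28): buf=[_ 49 24 28], head=1, tail=0, size=3
write(78): buf=[78 49 24 28], head=1, tail=1, size=4
read(): buf=[78 _ 24 28], head=2, tail=1, size=3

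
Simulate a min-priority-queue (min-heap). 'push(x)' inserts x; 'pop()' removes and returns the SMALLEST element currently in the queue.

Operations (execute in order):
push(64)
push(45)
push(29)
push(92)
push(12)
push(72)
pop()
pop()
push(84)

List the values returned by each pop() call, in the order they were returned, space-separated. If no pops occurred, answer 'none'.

push(64): heap contents = [64]
push(45): heap contents = [45, 64]
push(29): heap contents = [29, 45, 64]
push(92): heap contents = [29, 45, 64, 92]
push(12): heap contents = [12, 29, 45, 64, 92]
push(72): heap contents = [12, 29, 45, 64, 72, 92]
pop() → 12: heap contents = [29, 45, 64, 72, 92]
pop() → 29: heap contents = [45, 64, 72, 92]
push(84): heap contents = [45, 64, 72, 84, 92]

Answer: 12 29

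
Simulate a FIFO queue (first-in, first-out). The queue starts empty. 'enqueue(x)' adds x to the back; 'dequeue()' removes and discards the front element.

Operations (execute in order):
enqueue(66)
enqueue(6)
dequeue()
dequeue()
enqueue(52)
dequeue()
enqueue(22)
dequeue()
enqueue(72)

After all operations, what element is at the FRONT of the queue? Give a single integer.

Answer: 72

Derivation:
enqueue(66): queue = [66]
enqueue(6): queue = [66, 6]
dequeue(): queue = [6]
dequeue(): queue = []
enqueue(52): queue = [52]
dequeue(): queue = []
enqueue(22): queue = [22]
dequeue(): queue = []
enqueue(72): queue = [72]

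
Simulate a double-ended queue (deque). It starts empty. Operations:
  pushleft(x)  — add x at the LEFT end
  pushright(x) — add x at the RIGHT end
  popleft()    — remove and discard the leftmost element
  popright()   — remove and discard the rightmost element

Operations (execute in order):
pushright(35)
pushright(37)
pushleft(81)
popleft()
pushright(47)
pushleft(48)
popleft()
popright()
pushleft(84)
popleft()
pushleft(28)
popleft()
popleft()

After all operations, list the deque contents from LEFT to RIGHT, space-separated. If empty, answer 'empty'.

Answer: 37

Derivation:
pushright(35): [35]
pushright(37): [35, 37]
pushleft(81): [81, 35, 37]
popleft(): [35, 37]
pushright(47): [35, 37, 47]
pushleft(48): [48, 35, 37, 47]
popleft(): [35, 37, 47]
popright(): [35, 37]
pushleft(84): [84, 35, 37]
popleft(): [35, 37]
pushleft(28): [28, 35, 37]
popleft(): [35, 37]
popleft(): [37]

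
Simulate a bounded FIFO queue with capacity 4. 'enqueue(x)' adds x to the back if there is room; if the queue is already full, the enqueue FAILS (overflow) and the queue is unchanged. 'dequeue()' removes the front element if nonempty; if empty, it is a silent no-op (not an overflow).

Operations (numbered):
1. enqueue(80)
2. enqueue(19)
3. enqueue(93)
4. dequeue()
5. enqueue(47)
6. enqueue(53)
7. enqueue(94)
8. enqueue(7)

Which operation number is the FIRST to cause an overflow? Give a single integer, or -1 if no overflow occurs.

Answer: 7

Derivation:
1. enqueue(80): size=1
2. enqueue(19): size=2
3. enqueue(93): size=3
4. dequeue(): size=2
5. enqueue(47): size=3
6. enqueue(53): size=4
7. enqueue(94): size=4=cap → OVERFLOW (fail)
8. enqueue(7): size=4=cap → OVERFLOW (fail)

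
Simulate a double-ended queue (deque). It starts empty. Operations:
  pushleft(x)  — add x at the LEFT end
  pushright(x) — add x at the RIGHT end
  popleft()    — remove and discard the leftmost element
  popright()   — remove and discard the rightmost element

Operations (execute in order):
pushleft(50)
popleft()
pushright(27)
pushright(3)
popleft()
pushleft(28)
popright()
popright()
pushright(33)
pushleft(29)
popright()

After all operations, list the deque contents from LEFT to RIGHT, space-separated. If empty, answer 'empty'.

pushleft(50): [50]
popleft(): []
pushright(27): [27]
pushright(3): [27, 3]
popleft(): [3]
pushleft(28): [28, 3]
popright(): [28]
popright(): []
pushright(33): [33]
pushleft(29): [29, 33]
popright(): [29]

Answer: 29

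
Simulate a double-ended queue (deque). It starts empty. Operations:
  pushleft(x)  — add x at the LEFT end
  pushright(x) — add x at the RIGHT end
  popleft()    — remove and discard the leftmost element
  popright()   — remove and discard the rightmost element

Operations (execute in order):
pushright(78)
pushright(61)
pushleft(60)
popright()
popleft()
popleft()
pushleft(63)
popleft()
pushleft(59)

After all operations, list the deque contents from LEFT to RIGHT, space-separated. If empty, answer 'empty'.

Answer: 59

Derivation:
pushright(78): [78]
pushright(61): [78, 61]
pushleft(60): [60, 78, 61]
popright(): [60, 78]
popleft(): [78]
popleft(): []
pushleft(63): [63]
popleft(): []
pushleft(59): [59]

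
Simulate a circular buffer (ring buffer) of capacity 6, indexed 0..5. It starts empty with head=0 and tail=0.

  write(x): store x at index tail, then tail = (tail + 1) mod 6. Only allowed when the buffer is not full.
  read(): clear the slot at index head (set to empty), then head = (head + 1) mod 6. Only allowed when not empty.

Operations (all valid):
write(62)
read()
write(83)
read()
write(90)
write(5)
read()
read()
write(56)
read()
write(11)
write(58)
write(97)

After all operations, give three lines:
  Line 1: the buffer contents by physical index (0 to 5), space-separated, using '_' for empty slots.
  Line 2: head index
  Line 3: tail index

Answer: 58 97 _ _ _ 11
5
2

Derivation:
write(62): buf=[62 _ _ _ _ _], head=0, tail=1, size=1
read(): buf=[_ _ _ _ _ _], head=1, tail=1, size=0
write(83): buf=[_ 83 _ _ _ _], head=1, tail=2, size=1
read(): buf=[_ _ _ _ _ _], head=2, tail=2, size=0
write(90): buf=[_ _ 90 _ _ _], head=2, tail=3, size=1
write(5): buf=[_ _ 90 5 _ _], head=2, tail=4, size=2
read(): buf=[_ _ _ 5 _ _], head=3, tail=4, size=1
read(): buf=[_ _ _ _ _ _], head=4, tail=4, size=0
write(56): buf=[_ _ _ _ 56 _], head=4, tail=5, size=1
read(): buf=[_ _ _ _ _ _], head=5, tail=5, size=0
write(11): buf=[_ _ _ _ _ 11], head=5, tail=0, size=1
write(58): buf=[58 _ _ _ _ 11], head=5, tail=1, size=2
write(97): buf=[58 97 _ _ _ 11], head=5, tail=2, size=3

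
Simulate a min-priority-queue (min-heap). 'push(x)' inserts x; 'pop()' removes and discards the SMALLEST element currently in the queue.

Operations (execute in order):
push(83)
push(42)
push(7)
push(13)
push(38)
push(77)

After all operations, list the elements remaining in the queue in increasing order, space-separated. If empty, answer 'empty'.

Answer: 7 13 38 42 77 83

Derivation:
push(83): heap contents = [83]
push(42): heap contents = [42, 83]
push(7): heap contents = [7, 42, 83]
push(13): heap contents = [7, 13, 42, 83]
push(38): heap contents = [7, 13, 38, 42, 83]
push(77): heap contents = [7, 13, 38, 42, 77, 83]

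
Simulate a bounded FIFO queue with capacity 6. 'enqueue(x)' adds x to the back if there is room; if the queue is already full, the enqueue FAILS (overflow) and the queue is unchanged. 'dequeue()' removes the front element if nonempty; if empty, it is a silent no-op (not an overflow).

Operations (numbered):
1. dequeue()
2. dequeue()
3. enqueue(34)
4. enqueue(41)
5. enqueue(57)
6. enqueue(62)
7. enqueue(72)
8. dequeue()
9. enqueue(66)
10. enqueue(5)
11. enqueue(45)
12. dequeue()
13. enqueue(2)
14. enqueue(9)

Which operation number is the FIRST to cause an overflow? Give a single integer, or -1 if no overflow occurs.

Answer: 11

Derivation:
1. dequeue(): empty, no-op, size=0
2. dequeue(): empty, no-op, size=0
3. enqueue(34): size=1
4. enqueue(41): size=2
5. enqueue(57): size=3
6. enqueue(62): size=4
7. enqueue(72): size=5
8. dequeue(): size=4
9. enqueue(66): size=5
10. enqueue(5): size=6
11. enqueue(45): size=6=cap → OVERFLOW (fail)
12. dequeue(): size=5
13. enqueue(2): size=6
14. enqueue(9): size=6=cap → OVERFLOW (fail)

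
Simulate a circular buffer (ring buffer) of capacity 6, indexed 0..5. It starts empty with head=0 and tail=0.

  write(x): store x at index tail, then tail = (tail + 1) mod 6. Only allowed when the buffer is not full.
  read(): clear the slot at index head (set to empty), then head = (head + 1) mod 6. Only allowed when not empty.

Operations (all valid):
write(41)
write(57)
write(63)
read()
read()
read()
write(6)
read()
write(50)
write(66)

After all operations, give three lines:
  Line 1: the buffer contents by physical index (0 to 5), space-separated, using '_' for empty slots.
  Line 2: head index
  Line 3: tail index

Answer: _ _ _ _ 50 66
4
0

Derivation:
write(41): buf=[41 _ _ _ _ _], head=0, tail=1, size=1
write(57): buf=[41 57 _ _ _ _], head=0, tail=2, size=2
write(63): buf=[41 57 63 _ _ _], head=0, tail=3, size=3
read(): buf=[_ 57 63 _ _ _], head=1, tail=3, size=2
read(): buf=[_ _ 63 _ _ _], head=2, tail=3, size=1
read(): buf=[_ _ _ _ _ _], head=3, tail=3, size=0
write(6): buf=[_ _ _ 6 _ _], head=3, tail=4, size=1
read(): buf=[_ _ _ _ _ _], head=4, tail=4, size=0
write(50): buf=[_ _ _ _ 50 _], head=4, tail=5, size=1
write(66): buf=[_ _ _ _ 50 66], head=4, tail=0, size=2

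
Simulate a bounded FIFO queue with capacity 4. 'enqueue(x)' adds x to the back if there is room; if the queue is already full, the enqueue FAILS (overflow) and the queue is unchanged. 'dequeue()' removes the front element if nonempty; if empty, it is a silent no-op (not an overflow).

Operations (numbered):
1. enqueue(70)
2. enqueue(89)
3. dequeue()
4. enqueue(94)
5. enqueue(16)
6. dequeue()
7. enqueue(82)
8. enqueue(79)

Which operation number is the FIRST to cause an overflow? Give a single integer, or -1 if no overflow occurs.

Answer: -1

Derivation:
1. enqueue(70): size=1
2. enqueue(89): size=2
3. dequeue(): size=1
4. enqueue(94): size=2
5. enqueue(16): size=3
6. dequeue(): size=2
7. enqueue(82): size=3
8. enqueue(79): size=4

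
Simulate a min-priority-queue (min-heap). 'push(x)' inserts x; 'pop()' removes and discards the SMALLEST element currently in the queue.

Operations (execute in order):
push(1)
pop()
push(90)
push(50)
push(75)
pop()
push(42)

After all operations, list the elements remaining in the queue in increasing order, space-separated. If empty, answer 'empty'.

push(1): heap contents = [1]
pop() → 1: heap contents = []
push(90): heap contents = [90]
push(50): heap contents = [50, 90]
push(75): heap contents = [50, 75, 90]
pop() → 50: heap contents = [75, 90]
push(42): heap contents = [42, 75, 90]

Answer: 42 75 90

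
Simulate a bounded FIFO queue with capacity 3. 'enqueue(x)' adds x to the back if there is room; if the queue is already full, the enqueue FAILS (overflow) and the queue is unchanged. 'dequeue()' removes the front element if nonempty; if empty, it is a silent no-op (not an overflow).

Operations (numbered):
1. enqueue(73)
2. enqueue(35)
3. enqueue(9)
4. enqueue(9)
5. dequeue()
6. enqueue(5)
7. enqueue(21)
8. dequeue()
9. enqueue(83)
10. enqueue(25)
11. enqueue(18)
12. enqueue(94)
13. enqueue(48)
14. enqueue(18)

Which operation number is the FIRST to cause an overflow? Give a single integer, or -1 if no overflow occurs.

Answer: 4

Derivation:
1. enqueue(73): size=1
2. enqueue(35): size=2
3. enqueue(9): size=3
4. enqueue(9): size=3=cap → OVERFLOW (fail)
5. dequeue(): size=2
6. enqueue(5): size=3
7. enqueue(21): size=3=cap → OVERFLOW (fail)
8. dequeue(): size=2
9. enqueue(83): size=3
10. enqueue(25): size=3=cap → OVERFLOW (fail)
11. enqueue(18): size=3=cap → OVERFLOW (fail)
12. enqueue(94): size=3=cap → OVERFLOW (fail)
13. enqueue(48): size=3=cap → OVERFLOW (fail)
14. enqueue(18): size=3=cap → OVERFLOW (fail)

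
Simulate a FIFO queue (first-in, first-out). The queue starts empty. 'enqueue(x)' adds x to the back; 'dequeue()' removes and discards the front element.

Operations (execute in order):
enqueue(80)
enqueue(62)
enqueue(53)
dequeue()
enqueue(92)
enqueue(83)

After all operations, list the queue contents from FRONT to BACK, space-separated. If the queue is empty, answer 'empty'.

enqueue(80): [80]
enqueue(62): [80, 62]
enqueue(53): [80, 62, 53]
dequeue(): [62, 53]
enqueue(92): [62, 53, 92]
enqueue(83): [62, 53, 92, 83]

Answer: 62 53 92 83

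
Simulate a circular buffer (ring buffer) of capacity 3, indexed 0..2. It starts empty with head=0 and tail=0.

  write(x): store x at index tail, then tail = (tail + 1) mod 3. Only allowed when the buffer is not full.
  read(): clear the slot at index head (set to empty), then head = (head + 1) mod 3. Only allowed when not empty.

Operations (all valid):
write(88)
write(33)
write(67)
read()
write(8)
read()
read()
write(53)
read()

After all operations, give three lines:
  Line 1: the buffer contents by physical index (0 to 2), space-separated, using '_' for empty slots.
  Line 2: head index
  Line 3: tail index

write(88): buf=[88 _ _], head=0, tail=1, size=1
write(33): buf=[88 33 _], head=0, tail=2, size=2
write(67): buf=[88 33 67], head=0, tail=0, size=3
read(): buf=[_ 33 67], head=1, tail=0, size=2
write(8): buf=[8 33 67], head=1, tail=1, size=3
read(): buf=[8 _ 67], head=2, tail=1, size=2
read(): buf=[8 _ _], head=0, tail=1, size=1
write(53): buf=[8 53 _], head=0, tail=2, size=2
read(): buf=[_ 53 _], head=1, tail=2, size=1

Answer: _ 53 _
1
2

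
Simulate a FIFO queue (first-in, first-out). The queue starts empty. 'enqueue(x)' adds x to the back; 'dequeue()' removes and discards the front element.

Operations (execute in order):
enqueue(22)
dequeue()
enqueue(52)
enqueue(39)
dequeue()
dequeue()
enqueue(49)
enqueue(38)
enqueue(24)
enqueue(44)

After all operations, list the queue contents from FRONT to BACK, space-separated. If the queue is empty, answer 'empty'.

enqueue(22): [22]
dequeue(): []
enqueue(52): [52]
enqueue(39): [52, 39]
dequeue(): [39]
dequeue(): []
enqueue(49): [49]
enqueue(38): [49, 38]
enqueue(24): [49, 38, 24]
enqueue(44): [49, 38, 24, 44]

Answer: 49 38 24 44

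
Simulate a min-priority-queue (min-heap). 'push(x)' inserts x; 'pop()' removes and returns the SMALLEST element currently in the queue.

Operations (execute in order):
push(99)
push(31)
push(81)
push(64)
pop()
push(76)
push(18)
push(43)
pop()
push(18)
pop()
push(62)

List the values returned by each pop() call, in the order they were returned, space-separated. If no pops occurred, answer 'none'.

push(99): heap contents = [99]
push(31): heap contents = [31, 99]
push(81): heap contents = [31, 81, 99]
push(64): heap contents = [31, 64, 81, 99]
pop() → 31: heap contents = [64, 81, 99]
push(76): heap contents = [64, 76, 81, 99]
push(18): heap contents = [18, 64, 76, 81, 99]
push(43): heap contents = [18, 43, 64, 76, 81, 99]
pop() → 18: heap contents = [43, 64, 76, 81, 99]
push(18): heap contents = [18, 43, 64, 76, 81, 99]
pop() → 18: heap contents = [43, 64, 76, 81, 99]
push(62): heap contents = [43, 62, 64, 76, 81, 99]

Answer: 31 18 18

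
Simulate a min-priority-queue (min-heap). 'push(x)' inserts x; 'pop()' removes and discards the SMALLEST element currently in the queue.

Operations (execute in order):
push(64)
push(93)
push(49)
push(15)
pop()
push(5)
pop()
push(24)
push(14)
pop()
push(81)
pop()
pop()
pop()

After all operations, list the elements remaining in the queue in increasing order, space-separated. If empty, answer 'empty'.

Answer: 81 93

Derivation:
push(64): heap contents = [64]
push(93): heap contents = [64, 93]
push(49): heap contents = [49, 64, 93]
push(15): heap contents = [15, 49, 64, 93]
pop() → 15: heap contents = [49, 64, 93]
push(5): heap contents = [5, 49, 64, 93]
pop() → 5: heap contents = [49, 64, 93]
push(24): heap contents = [24, 49, 64, 93]
push(14): heap contents = [14, 24, 49, 64, 93]
pop() → 14: heap contents = [24, 49, 64, 93]
push(81): heap contents = [24, 49, 64, 81, 93]
pop() → 24: heap contents = [49, 64, 81, 93]
pop() → 49: heap contents = [64, 81, 93]
pop() → 64: heap contents = [81, 93]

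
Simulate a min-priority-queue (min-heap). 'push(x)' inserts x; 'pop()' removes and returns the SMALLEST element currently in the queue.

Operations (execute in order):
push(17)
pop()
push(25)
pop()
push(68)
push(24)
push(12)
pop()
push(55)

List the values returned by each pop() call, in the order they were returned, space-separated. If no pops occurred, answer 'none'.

push(17): heap contents = [17]
pop() → 17: heap contents = []
push(25): heap contents = [25]
pop() → 25: heap contents = []
push(68): heap contents = [68]
push(24): heap contents = [24, 68]
push(12): heap contents = [12, 24, 68]
pop() → 12: heap contents = [24, 68]
push(55): heap contents = [24, 55, 68]

Answer: 17 25 12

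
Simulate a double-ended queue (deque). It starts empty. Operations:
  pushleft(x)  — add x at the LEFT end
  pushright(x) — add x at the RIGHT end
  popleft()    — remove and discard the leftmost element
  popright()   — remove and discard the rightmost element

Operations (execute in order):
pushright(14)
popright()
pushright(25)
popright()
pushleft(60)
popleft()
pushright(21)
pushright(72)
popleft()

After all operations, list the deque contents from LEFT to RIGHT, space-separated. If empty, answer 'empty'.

pushright(14): [14]
popright(): []
pushright(25): [25]
popright(): []
pushleft(60): [60]
popleft(): []
pushright(21): [21]
pushright(72): [21, 72]
popleft(): [72]

Answer: 72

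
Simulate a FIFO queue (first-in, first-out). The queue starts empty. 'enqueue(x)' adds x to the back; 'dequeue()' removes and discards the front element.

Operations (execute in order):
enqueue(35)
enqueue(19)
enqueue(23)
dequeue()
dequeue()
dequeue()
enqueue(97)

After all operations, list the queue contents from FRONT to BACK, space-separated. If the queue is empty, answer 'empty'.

Answer: 97

Derivation:
enqueue(35): [35]
enqueue(19): [35, 19]
enqueue(23): [35, 19, 23]
dequeue(): [19, 23]
dequeue(): [23]
dequeue(): []
enqueue(97): [97]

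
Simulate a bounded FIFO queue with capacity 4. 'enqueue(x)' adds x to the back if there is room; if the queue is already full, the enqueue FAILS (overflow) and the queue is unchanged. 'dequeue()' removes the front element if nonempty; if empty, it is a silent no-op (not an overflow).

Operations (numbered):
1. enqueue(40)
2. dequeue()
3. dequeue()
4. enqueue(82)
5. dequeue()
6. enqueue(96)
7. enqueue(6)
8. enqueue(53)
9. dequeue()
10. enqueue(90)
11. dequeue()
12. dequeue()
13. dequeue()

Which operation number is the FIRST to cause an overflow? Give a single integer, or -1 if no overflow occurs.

Answer: -1

Derivation:
1. enqueue(40): size=1
2. dequeue(): size=0
3. dequeue(): empty, no-op, size=0
4. enqueue(82): size=1
5. dequeue(): size=0
6. enqueue(96): size=1
7. enqueue(6): size=2
8. enqueue(53): size=3
9. dequeue(): size=2
10. enqueue(90): size=3
11. dequeue(): size=2
12. dequeue(): size=1
13. dequeue(): size=0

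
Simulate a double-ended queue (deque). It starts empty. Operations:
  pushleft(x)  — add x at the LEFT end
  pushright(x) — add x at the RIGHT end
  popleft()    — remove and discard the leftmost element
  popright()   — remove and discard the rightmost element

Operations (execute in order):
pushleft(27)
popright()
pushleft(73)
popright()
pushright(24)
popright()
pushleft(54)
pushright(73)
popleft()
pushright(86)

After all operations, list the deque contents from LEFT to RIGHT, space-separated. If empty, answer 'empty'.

pushleft(27): [27]
popright(): []
pushleft(73): [73]
popright(): []
pushright(24): [24]
popright(): []
pushleft(54): [54]
pushright(73): [54, 73]
popleft(): [73]
pushright(86): [73, 86]

Answer: 73 86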